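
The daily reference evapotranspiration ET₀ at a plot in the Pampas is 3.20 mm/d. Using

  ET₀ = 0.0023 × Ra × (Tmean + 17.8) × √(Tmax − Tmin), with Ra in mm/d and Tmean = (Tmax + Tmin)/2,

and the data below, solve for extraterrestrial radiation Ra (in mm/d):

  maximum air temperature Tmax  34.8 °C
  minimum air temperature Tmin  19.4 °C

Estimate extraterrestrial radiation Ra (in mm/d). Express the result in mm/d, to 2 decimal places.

Tmean = 27.10 °C; √ΔT = 3.9243
Ra = ET₀ / [0.0023 × (Tmean+17.8) × √ΔT] = 3.20 / (0.0023 × 44.90 × 3.9243) = 7.896 mm/d

7.90 mm/d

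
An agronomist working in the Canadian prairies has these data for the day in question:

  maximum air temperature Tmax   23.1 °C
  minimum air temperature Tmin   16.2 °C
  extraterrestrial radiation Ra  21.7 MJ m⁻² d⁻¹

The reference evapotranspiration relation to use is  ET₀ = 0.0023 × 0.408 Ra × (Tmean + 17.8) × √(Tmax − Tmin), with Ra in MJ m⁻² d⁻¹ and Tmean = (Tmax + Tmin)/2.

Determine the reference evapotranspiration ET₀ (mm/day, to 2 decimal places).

Tmean = (23.1 + 16.2)/2 = 19.65 °C
0.408 Ra = 0.408 × 21.7 = 8.8536 mm/d equivalent
ET₀ = 0.0023 × 8.8536 × (19.65 + 17.8) × √6.9 = 0.0023 × 8.8536 × 37.45 × 2.6268 = 2.0032 mm/d

2.00 mm/day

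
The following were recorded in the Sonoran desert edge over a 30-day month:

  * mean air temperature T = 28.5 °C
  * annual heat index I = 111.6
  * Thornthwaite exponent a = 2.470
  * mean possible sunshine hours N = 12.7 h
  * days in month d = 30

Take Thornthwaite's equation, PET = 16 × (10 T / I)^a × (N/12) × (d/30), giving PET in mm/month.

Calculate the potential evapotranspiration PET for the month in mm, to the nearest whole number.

10T/I = 10 × 28.5 / 111.6 = 2.5538
(10T/I)^a = 2.5538^2.470 = 10.1333
Uncorrected PET = 16 × 10.1333 = 162.133 mm
Correction = (N/12)(d/30) = (12.7/12)(30/30) = 1.0583
PET = 162.133 × 1.0583 = 171.585 mm/month

172 mm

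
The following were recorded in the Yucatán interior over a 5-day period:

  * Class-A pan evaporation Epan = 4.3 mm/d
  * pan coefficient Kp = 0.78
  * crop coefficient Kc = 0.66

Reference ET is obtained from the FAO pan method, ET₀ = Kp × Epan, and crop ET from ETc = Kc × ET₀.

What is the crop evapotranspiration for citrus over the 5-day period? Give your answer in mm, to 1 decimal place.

ET₀ = 0.78 × 4.3 = 3.3540 mm/d
ETc = Kc × ET₀ = 0.66 × 3.3540 = 2.2136 mm/d
Over 5 days: 2.2136 × 5 = 11.068 mm

11.1 mm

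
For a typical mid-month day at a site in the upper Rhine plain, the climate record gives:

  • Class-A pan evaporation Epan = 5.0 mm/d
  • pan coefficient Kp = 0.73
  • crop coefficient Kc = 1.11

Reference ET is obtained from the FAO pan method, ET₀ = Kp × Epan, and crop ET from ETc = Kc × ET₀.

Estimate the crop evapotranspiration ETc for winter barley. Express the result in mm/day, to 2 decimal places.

4.05 mm/day

ET₀ = 0.73 × 5.0 = 3.6500 mm/d
ETc = Kc × ET₀ = 1.11 × 3.6500 = 4.0515 mm/d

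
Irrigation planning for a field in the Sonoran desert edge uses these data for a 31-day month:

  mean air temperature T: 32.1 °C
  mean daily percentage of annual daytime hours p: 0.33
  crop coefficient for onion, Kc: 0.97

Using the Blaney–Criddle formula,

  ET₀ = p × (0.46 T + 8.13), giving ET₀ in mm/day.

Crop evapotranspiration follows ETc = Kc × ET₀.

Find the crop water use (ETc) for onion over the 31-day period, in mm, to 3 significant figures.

227 mm

ET₀ = 0.33 × (0.46 × 32.1 + 8.13) = 0.33 × 22.896 = 7.5557 mm/d
ETc = Kc × ET₀ = 0.97 × 7.5557 = 7.3290 mm/d
Over 31 days: 7.3290 × 31 = 227.199 mm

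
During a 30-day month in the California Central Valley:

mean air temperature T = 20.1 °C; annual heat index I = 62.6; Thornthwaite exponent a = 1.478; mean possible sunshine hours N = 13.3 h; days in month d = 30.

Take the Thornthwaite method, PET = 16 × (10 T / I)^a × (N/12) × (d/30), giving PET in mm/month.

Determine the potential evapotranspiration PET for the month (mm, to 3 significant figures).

99.4 mm

10T/I = 10 × 20.1 / 62.6 = 3.2109
(10T/I)^a = 3.2109^1.478 = 5.6078
Uncorrected PET = 16 × 5.6078 = 89.725 mm
Correction = (N/12)(d/30) = (13.3/12)(30/30) = 1.1083
PET = 89.725 × 1.1083 = 99.442 mm/month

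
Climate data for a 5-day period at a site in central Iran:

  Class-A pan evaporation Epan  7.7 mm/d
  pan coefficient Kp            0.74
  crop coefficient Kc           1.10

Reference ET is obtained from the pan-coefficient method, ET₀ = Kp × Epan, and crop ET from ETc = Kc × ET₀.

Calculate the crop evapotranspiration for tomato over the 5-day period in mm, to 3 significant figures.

ET₀ = 0.74 × 7.7 = 5.6980 mm/d
ETc = Kc × ET₀ = 1.10 × 5.6980 = 6.2678 mm/d
Over 5 days: 6.2678 × 5 = 31.339 mm

31.3 mm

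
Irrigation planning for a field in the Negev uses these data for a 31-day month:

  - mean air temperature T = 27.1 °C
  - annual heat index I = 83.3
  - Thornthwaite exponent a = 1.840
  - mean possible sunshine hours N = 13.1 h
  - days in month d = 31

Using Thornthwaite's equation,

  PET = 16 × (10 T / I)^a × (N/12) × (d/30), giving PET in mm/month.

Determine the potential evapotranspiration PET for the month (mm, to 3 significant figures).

158 mm

10T/I = 10 × 27.1 / 83.3 = 3.2533
(10T/I)^a = 3.2533^1.840 = 8.7635
Uncorrected PET = 16 × 8.7635 = 140.216 mm
Correction = (N/12)(d/30) = (13.1/12)(31/30) = 1.1281
PET = 140.216 × 1.1281 = 158.178 mm/month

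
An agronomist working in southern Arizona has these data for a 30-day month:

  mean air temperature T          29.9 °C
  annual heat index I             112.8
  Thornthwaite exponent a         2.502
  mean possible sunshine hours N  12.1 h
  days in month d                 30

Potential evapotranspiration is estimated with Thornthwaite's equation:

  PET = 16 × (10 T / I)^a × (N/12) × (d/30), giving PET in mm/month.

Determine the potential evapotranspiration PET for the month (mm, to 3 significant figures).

185 mm

10T/I = 10 × 29.9 / 112.8 = 2.6507
(10T/I)^a = 2.6507^2.502 = 11.4617
Uncorrected PET = 16 × 11.4617 = 183.387 mm
Correction = (N/12)(d/30) = (12.1/12)(30/30) = 1.0083
PET = 183.387 × 1.0083 = 184.909 mm/month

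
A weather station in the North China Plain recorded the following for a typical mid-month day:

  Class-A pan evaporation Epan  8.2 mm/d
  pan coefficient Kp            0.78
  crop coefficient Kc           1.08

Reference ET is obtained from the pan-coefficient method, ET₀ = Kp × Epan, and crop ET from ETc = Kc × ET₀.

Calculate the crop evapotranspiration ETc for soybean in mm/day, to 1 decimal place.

6.9 mm/day

ET₀ = 0.78 × 8.2 = 6.3960 mm/d
ETc = Kc × ET₀ = 1.08 × 6.3960 = 6.9077 mm/d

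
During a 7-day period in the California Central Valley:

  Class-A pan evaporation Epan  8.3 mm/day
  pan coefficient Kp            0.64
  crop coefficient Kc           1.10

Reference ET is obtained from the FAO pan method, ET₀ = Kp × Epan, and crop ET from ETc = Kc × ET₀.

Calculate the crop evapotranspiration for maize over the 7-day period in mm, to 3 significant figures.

40.9 mm

ET₀ = 0.64 × 8.3 = 5.3120 mm/d
ETc = Kc × ET₀ = 1.10 × 5.3120 = 5.8432 mm/d
Over 7 days: 5.8432 × 7 = 40.902 mm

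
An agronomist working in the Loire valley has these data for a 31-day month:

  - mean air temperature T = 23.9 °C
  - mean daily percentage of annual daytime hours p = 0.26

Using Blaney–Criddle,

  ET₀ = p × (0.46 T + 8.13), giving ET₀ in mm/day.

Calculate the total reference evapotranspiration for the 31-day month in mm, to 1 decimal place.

154.1 mm

ET₀ = 0.26 × (0.46 × 23.9 + 8.13) = 0.26 × 19.124 = 4.9722 mm/d
Monthly total = 4.9722 × 31 = 154.138 mm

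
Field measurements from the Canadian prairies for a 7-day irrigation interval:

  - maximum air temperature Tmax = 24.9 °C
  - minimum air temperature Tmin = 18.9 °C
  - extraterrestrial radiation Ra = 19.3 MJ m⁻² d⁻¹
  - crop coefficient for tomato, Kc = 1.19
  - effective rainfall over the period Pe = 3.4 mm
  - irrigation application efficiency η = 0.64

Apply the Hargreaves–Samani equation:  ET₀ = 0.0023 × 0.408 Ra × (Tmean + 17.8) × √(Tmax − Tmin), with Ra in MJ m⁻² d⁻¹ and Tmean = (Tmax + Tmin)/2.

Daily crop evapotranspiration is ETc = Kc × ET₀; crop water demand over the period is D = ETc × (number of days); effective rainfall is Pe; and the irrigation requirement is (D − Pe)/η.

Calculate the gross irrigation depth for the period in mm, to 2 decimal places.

17.61 mm

Tmean = (24.9 + 18.9)/2 = 21.90 °C
0.408 Ra = 0.408 × 19.3 = 7.8744 mm/d equivalent
ET₀ = 0.0023 × 7.8744 × (21.90 + 17.8) × √6.0 = 0.0023 × 7.8744 × 39.70 × 2.4495 = 1.7612 mm/d
ETc = Kc × ET₀ = 1.19 × 1.7612 = 2.0958 mm/d
Crop demand D = ETc × 7 d = 2.0958 × 7 = 14.671 mm
D − Pe = 14.671 − 3.4 = 11.271 mm
Gross irrigation = 11.271 / 0.64 = 17.611 mm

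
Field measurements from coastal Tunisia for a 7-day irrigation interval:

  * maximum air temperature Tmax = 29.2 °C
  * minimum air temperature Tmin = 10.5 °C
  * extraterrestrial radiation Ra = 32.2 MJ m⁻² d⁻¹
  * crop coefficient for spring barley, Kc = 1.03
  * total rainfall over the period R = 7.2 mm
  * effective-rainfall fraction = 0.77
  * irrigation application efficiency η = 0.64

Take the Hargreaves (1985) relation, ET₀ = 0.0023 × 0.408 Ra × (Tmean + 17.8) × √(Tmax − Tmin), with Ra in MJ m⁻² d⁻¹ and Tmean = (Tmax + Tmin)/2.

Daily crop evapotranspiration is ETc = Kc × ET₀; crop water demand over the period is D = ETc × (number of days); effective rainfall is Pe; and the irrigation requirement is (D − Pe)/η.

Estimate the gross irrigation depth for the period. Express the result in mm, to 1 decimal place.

46.8 mm

Tmean = (29.2 + 10.5)/2 = 19.85 °C
0.408 Ra = 0.408 × 32.2 = 13.1376 mm/d equivalent
ET₀ = 0.0023 × 13.1376 × (19.85 + 17.8) × √18.7 = 0.0023 × 13.1376 × 37.65 × 4.3243 = 4.9195 mm/d
ETc = Kc × ET₀ = 1.03 × 4.9195 = 5.0671 mm/d
Crop demand D = ETc × 7 d = 5.0671 × 7 = 35.470 mm
Pe = 0.77 × 7.2 = 5.544 mm
D − Pe = 35.470 − 5.544 = 29.926 mm
Gross irrigation = 29.926 / 0.64 = 46.759 mm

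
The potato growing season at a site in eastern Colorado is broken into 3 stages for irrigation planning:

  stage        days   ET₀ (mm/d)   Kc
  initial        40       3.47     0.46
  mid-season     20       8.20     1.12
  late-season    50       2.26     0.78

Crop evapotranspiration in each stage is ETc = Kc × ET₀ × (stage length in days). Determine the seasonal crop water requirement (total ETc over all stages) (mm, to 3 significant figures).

initial: 0.46 × 3.47 × 40 = 63.85 mm
mid-season: 1.12 × 8.20 × 20 = 183.68 mm
late-season: 0.78 × 2.26 × 50 = 88.14 mm
Seasonal total = 335.67 mm

336 mm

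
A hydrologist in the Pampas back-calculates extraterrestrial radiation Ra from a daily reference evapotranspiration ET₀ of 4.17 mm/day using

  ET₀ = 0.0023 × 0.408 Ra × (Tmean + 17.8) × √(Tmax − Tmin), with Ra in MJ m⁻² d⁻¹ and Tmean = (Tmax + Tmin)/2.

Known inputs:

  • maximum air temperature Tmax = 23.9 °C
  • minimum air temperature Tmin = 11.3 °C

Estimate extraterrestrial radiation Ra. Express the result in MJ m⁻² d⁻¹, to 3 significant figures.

Tmean = (23.9+11.3)/2 = 17.60 °C; ΔT = 12.6
Ra = ET₀ / [0.0023 × 0.408 × (Tmean+17.8) × √ΔT]
   = 4.17 / (0.0023 × 0.408 × 35.40 × 3.5496) = 35.364 MJ m⁻² d⁻¹

35.4 MJ m⁻² d⁻¹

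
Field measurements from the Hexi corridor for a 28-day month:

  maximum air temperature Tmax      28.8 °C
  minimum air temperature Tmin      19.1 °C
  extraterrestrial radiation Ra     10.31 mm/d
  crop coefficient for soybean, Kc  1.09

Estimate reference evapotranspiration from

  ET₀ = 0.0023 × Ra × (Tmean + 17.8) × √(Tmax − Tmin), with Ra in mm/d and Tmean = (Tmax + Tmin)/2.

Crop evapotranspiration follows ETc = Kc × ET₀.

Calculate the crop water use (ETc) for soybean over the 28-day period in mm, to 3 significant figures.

Tmean = (28.8 + 19.1)/2 = 23.95 °C
ET₀ = 0.0023 × 10.31 × (23.95 + 17.8) × √9.7 = 0.0023 × 10.31 × 41.75 × 3.1145 = 3.0834 mm/d
ETc = Kc × ET₀ = 1.09 × 3.0834 = 3.3609 mm/d
Over 28 days: 3.3609 × 28 = 94.105 mm

94.1 mm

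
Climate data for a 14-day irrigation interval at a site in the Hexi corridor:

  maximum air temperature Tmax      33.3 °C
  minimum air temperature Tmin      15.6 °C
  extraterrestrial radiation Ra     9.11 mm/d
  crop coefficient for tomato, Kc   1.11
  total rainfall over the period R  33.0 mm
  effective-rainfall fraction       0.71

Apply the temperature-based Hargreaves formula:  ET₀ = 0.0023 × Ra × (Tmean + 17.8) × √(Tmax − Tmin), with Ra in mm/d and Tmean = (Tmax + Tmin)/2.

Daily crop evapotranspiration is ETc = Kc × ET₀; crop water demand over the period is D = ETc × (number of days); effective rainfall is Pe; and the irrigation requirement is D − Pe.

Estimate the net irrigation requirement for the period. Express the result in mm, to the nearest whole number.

34 mm

Tmean = (33.3 + 15.6)/2 = 24.45 °C
ET₀ = 0.0023 × 9.11 × (24.45 + 17.8) × √17.7 = 0.0023 × 9.11 × 42.25 × 4.2071 = 3.7244 mm/d
ETc = Kc × ET₀ = 1.11 × 3.7244 = 4.1341 mm/d
Crop demand D = ETc × 14 d = 4.1341 × 14 = 57.877 mm
Pe = 0.71 × 33.0 = 23.430 mm
D − Pe = 57.877 − 23.430 = 34.447 mm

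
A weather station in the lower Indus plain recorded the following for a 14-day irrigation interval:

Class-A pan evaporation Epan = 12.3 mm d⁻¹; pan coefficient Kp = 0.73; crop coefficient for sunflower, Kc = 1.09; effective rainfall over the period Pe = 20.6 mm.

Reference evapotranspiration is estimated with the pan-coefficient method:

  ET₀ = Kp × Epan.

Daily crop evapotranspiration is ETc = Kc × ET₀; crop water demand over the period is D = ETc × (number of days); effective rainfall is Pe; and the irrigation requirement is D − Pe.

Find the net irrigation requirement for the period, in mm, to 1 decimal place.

ET₀ = 0.73 × 12.3 = 8.9790 mm/d
ETc = Kc × ET₀ = 1.09 × 8.9790 = 9.7871 mm/d
Crop demand D = ETc × 14 d = 9.7871 × 14 = 137.019 mm
D − Pe = 137.019 − 20.6 = 116.419 mm

116.4 mm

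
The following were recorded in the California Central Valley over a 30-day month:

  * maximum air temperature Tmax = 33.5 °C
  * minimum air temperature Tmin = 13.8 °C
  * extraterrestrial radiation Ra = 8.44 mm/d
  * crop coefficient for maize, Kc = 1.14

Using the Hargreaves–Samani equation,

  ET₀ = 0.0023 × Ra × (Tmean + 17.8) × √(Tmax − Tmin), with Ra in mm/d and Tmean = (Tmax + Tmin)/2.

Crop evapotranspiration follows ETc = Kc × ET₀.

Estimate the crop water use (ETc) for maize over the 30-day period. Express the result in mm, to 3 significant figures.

122 mm

Tmean = (33.5 + 13.8)/2 = 23.65 °C
ET₀ = 0.0023 × 8.44 × (23.65 + 17.8) × √19.7 = 0.0023 × 8.44 × 41.45 × 4.4385 = 3.5713 mm/d
ETc = Kc × ET₀ = 1.14 × 3.5713 = 4.0713 mm/d
Over 30 days: 4.0713 × 30 = 122.139 mm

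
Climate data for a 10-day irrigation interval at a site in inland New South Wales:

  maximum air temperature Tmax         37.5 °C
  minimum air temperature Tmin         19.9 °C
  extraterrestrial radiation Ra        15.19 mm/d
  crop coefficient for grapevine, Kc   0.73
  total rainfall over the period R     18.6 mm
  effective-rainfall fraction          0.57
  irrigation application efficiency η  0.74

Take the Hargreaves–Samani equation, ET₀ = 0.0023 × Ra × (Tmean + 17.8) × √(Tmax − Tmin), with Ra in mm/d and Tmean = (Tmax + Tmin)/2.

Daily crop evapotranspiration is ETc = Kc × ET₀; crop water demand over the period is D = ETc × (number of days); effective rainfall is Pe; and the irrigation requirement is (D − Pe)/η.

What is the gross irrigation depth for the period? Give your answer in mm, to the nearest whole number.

Tmean = (37.5 + 19.9)/2 = 28.70 °C
ET₀ = 0.0023 × 15.19 × (28.70 + 17.8) × √17.6 = 0.0023 × 15.19 × 46.50 × 4.1952 = 6.8154 mm/d
ETc = Kc × ET₀ = 0.73 × 6.8154 = 4.9752 mm/d
Crop demand D = ETc × 10 d = 4.9752 × 10 = 49.752 mm
Pe = 0.57 × 18.6 = 10.602 mm
D − Pe = 49.752 − 10.602 = 39.150 mm
Gross irrigation = 39.150 / 0.74 = 52.905 mm

53 mm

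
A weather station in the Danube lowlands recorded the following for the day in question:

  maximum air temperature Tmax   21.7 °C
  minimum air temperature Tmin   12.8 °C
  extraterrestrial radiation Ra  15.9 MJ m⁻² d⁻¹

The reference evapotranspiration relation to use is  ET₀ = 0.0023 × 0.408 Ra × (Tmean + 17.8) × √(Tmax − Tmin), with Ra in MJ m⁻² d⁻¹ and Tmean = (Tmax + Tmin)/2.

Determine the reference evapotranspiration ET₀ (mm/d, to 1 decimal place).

1.6 mm/d

Tmean = (21.7 + 12.8)/2 = 17.25 °C
0.408 Ra = 0.408 × 15.9 = 6.4872 mm/d equivalent
ET₀ = 0.0023 × 6.4872 × (17.25 + 17.8) × √8.9 = 0.0023 × 6.4872 × 35.05 × 2.9833 = 1.5602 mm/d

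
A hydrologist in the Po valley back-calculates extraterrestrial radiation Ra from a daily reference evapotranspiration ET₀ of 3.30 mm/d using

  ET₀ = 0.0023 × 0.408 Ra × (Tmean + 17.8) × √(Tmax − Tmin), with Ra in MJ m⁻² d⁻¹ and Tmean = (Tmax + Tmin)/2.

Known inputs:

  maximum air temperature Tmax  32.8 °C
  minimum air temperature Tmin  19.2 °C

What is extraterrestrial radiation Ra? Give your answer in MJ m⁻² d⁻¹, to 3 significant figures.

Tmean = (32.8+19.2)/2 = 26.00 °C; ΔT = 13.6
Ra = ET₀ / [0.0023 × 0.408 × (Tmean+17.8) × √ΔT]
   = 3.30 / (0.0023 × 0.408 × 43.80 × 3.6878) = 21.771 MJ m⁻² d⁻¹

21.8 MJ m⁻² d⁻¹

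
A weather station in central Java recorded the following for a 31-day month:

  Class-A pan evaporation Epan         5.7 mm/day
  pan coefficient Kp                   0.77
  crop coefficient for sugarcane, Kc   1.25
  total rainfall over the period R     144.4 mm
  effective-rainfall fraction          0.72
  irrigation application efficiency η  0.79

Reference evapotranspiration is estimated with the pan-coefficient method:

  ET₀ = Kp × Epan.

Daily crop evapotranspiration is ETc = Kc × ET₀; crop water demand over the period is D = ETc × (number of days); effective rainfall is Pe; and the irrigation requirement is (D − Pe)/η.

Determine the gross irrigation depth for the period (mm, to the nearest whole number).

84 mm

ET₀ = 0.77 × 5.7 = 4.3890 mm/d
ETc = Kc × ET₀ = 1.25 × 4.3890 = 5.4863 mm/d
Crop demand D = ETc × 31 d = 5.4863 × 31 = 170.075 mm
Pe = 0.72 × 144.4 = 103.968 mm
D − Pe = 170.075 − 103.968 = 66.107 mm
Gross irrigation = 66.107 / 0.79 = 83.680 mm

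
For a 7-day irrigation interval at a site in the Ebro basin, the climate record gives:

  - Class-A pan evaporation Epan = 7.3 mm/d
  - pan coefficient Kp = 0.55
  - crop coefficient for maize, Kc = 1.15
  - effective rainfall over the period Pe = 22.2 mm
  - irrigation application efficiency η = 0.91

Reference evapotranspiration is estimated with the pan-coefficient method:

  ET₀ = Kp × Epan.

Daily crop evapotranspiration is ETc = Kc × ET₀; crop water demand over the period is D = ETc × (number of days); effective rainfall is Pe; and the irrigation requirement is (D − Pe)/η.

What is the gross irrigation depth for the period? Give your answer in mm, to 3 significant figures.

11.1 mm

ET₀ = 0.55 × 7.3 = 4.0150 mm/d
ETc = Kc × ET₀ = 1.15 × 4.0150 = 4.6173 mm/d
Crop demand D = ETc × 7 d = 4.6173 × 7 = 32.321 mm
D − Pe = 32.321 − 22.2 = 10.121 mm
Gross irrigation = 10.121 / 0.91 = 11.122 mm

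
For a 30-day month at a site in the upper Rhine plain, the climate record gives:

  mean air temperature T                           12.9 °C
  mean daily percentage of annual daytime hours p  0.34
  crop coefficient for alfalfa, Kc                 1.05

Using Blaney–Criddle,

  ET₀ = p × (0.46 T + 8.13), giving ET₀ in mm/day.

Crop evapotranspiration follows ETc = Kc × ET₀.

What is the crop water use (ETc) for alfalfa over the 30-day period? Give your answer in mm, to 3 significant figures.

ET₀ = 0.34 × (0.46 × 12.9 + 8.13) = 0.34 × 14.064 = 4.7818 mm/d
ETc = Kc × ET₀ = 1.05 × 4.7818 = 5.0209 mm/d
Over 30 days: 5.0209 × 30 = 150.627 mm

151 mm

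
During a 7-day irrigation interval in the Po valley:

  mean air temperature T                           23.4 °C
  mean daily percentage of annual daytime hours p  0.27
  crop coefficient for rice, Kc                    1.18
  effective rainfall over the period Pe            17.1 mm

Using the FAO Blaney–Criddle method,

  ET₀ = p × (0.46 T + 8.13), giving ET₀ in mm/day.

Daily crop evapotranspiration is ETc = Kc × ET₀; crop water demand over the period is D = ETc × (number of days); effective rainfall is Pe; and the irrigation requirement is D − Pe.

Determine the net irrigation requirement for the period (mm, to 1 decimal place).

ET₀ = 0.27 × (0.46 × 23.4 + 8.13) = 0.27 × 18.894 = 5.1014 mm/d
ETc = Kc × ET₀ = 1.18 × 5.1014 = 6.0197 mm/d
Crop demand D = ETc × 7 d = 6.0197 × 7 = 42.138 mm
D − Pe = 42.138 − 17.1 = 25.038 mm

25.0 mm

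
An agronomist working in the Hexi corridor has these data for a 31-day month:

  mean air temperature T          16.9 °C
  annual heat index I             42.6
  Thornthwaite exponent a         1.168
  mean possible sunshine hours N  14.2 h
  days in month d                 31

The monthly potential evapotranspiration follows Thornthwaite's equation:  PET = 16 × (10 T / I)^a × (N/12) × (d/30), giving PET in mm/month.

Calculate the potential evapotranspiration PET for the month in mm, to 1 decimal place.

97.8 mm

10T/I = 10 × 16.9 / 42.6 = 3.9671
(10T/I)^a = 3.9671^1.168 = 5.0005
Uncorrected PET = 16 × 5.0005 = 80.008 mm
Correction = (N/12)(d/30) = (14.2/12)(31/30) = 1.2228
PET = 80.008 × 1.2228 = 97.834 mm/month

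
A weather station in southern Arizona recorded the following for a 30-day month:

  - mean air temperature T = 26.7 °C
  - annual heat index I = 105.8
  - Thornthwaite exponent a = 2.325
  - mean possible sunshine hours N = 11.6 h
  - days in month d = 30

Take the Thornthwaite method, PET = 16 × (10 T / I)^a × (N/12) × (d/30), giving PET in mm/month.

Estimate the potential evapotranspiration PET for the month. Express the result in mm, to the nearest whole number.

133 mm

10T/I = 10 × 26.7 / 105.8 = 2.5236
(10T/I)^a = 2.5236^2.325 = 8.6039
Uncorrected PET = 16 × 8.6039 = 137.662 mm
Correction = (N/12)(d/30) = (11.6/12)(30/30) = 0.9667
PET = 137.662 × 0.9667 = 133.078 mm/month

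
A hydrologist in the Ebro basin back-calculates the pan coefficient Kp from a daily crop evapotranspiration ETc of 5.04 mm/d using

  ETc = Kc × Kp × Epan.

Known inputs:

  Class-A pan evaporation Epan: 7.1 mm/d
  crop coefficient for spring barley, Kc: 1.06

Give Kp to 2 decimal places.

ETc = Kc × Kp × Epan  ⇒  Kp = ETc / (Kc × Epan)
Kp = 5.04 / (1.06 × 7.1) = 5.04 / 7.526 = 0.6697

0.67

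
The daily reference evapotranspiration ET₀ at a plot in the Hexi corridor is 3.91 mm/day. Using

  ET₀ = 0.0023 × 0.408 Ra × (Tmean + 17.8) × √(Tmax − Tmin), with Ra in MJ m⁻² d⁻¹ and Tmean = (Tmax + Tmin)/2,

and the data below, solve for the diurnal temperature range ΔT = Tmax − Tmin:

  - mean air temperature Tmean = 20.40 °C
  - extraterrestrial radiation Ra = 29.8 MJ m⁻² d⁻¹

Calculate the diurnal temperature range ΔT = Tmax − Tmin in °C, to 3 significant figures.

13.4 °C

√ΔT = ET₀ / [0.0023 × 0.408 × Ra × (Tmean+17.8)] = 3.91 / (0.0023 × 12.1584 × 38.20) = 3.6602
ΔT = 3.6602² = 13.397 °C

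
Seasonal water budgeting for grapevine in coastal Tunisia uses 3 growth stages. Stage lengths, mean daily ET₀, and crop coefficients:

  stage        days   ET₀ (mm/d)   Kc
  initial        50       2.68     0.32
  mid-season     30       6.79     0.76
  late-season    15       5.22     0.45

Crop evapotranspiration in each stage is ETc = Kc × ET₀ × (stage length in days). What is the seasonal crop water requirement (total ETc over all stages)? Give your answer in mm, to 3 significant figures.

initial: 0.32 × 2.68 × 50 = 42.88 mm
mid-season: 0.76 × 6.79 × 30 = 154.81 mm
late-season: 0.45 × 5.22 × 15 = 35.24 mm
Seasonal total = 232.93 mm

233 mm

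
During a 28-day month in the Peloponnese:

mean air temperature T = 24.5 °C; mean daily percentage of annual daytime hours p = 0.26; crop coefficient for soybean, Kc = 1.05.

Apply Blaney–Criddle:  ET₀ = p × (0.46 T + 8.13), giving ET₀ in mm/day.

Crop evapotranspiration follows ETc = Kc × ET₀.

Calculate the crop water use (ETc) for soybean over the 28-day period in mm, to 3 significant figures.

ET₀ = 0.26 × (0.46 × 24.5 + 8.13) = 0.26 × 19.400 = 5.0440 mm/d
ETc = Kc × ET₀ = 1.05 × 5.0440 = 5.2962 mm/d
Over 28 days: 5.2962 × 28 = 148.294 mm

148 mm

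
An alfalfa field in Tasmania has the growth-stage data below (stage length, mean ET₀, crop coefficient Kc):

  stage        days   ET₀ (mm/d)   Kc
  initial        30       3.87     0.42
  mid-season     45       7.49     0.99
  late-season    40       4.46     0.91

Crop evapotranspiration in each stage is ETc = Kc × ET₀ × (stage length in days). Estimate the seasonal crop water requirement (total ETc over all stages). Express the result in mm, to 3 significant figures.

initial: 0.42 × 3.87 × 30 = 48.76 mm
mid-season: 0.99 × 7.49 × 45 = 333.68 mm
late-season: 0.91 × 4.46 × 40 = 162.34 mm
Seasonal total = 544.78 mm

545 mm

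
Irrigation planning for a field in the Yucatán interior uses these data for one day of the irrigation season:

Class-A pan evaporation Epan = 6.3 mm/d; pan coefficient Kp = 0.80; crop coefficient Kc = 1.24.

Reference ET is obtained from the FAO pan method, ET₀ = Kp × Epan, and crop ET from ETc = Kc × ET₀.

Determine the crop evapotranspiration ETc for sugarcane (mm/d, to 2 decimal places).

6.25 mm/d

ET₀ = 0.80 × 6.3 = 5.0400 mm/d
ETc = Kc × ET₀ = 1.24 × 5.0400 = 6.2496 mm/d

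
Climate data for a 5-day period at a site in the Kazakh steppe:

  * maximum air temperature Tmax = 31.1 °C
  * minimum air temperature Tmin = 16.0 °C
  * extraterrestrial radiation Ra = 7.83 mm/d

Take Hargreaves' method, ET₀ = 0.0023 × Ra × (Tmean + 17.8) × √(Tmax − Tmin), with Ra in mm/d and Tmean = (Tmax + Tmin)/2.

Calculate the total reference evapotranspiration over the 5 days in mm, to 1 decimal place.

Tmean = (31.1 + 16.0)/2 = 23.55 °C
ET₀ = 0.0023 × 7.83 × (23.55 + 17.8) × √15.1 = 0.0023 × 7.83 × 41.35 × 3.8859 = 2.8937 mm/d
Over 5 days: 2.8937 × 5 = 14.469 mm

14.5 mm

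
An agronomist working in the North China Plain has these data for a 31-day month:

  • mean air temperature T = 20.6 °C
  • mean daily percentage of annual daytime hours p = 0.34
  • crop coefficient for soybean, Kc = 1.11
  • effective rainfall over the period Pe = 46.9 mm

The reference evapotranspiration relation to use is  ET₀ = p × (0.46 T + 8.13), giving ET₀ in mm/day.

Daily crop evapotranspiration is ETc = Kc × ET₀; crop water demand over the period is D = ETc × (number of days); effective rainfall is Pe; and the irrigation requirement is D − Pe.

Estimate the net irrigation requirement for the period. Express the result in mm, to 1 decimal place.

159.1 mm

ET₀ = 0.34 × (0.46 × 20.6 + 8.13) = 0.34 × 17.606 = 5.9860 mm/d
ETc = Kc × ET₀ = 1.11 × 5.9860 = 6.6445 mm/d
Crop demand D = ETc × 31 d = 6.6445 × 31 = 205.980 mm
D − Pe = 205.980 − 46.9 = 159.080 mm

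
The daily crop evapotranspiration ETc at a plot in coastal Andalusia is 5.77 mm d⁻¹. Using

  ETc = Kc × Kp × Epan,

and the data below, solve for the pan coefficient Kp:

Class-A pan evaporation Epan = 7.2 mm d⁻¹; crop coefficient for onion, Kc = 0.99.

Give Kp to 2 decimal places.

ETc = Kc × Kp × Epan  ⇒  Kp = ETc / (Kc × Epan)
Kp = 5.77 / (0.99 × 7.2) = 5.77 / 7.128 = 0.8095

0.81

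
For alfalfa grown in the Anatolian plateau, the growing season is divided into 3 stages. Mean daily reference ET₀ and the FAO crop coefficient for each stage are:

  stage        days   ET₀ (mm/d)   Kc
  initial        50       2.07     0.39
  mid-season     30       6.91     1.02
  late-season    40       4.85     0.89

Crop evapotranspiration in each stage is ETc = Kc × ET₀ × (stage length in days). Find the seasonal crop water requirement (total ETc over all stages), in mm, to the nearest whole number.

initial: 0.39 × 2.07 × 50 = 40.37 mm
mid-season: 1.02 × 6.91 × 30 = 211.45 mm
late-season: 0.89 × 4.85 × 40 = 172.66 mm
Seasonal total = 424.48 mm

424 mm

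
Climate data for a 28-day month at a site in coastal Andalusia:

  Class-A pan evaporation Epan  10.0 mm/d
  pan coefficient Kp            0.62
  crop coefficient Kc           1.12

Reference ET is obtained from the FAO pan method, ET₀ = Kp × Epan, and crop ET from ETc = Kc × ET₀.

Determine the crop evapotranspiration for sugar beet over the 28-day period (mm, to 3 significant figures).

ET₀ = 0.62 × 10.0 = 6.2000 mm/d
ETc = Kc × ET₀ = 1.12 × 6.2000 = 6.9440 mm/d
Over 28 days: 6.9440 × 28 = 194.432 mm

194 mm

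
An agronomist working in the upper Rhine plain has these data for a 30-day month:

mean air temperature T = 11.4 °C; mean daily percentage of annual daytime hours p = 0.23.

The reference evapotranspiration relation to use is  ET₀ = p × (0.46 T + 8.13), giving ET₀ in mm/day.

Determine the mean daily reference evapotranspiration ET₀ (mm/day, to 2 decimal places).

ET₀ = 0.23 × (0.46 × 11.4 + 8.13) = 0.23 × 13.374 = 3.0760 mm/d

3.08 mm/day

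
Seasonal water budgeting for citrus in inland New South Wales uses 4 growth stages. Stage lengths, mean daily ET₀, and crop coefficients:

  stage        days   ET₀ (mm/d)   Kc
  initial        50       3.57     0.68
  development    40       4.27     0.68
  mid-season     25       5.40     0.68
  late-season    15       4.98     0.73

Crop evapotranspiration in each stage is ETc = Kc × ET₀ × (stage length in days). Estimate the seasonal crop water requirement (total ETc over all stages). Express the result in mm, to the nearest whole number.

384 mm

initial: 0.68 × 3.57 × 50 = 121.38 mm
development: 0.68 × 4.27 × 40 = 116.14 mm
mid-season: 0.68 × 5.40 × 25 = 91.80 mm
late-season: 0.73 × 4.98 × 15 = 54.53 mm
Seasonal total = 383.85 mm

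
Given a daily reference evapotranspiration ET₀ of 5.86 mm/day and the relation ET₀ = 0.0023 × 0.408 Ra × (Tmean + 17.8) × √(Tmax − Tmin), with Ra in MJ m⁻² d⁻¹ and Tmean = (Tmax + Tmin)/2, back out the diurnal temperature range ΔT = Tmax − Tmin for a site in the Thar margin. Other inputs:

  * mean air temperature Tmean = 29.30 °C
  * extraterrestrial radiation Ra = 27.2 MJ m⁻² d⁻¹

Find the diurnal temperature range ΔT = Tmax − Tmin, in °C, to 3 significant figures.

23.8 °C

√ΔT = ET₀ / [0.0023 × 0.408 × Ra × (Tmean+17.8)] = 5.86 / (0.0023 × 11.0976 × 47.10) = 4.8744
ΔT = 4.8744² = 23.760 °C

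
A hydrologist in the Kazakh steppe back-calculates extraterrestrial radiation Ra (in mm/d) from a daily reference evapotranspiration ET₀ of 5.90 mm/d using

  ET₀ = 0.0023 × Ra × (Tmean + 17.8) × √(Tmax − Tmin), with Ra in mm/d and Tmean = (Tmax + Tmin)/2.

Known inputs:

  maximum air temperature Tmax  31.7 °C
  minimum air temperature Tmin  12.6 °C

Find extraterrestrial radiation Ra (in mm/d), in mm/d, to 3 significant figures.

Tmean = 22.15 °C; √ΔT = 4.3704
Ra = ET₀ / [0.0023 × (Tmean+17.8) × √ΔT] = 5.90 / (0.0023 × 39.95 × 4.3704) = 14.692 mm/d

14.7 mm/d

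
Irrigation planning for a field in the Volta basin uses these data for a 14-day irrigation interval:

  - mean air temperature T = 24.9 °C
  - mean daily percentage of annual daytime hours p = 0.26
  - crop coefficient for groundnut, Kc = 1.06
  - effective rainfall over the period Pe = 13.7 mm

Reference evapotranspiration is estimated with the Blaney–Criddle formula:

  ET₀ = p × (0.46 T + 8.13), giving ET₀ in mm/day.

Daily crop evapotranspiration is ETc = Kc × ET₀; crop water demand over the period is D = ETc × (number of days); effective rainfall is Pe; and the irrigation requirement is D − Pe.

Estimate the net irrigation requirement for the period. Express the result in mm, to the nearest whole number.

ET₀ = 0.26 × (0.46 × 24.9 + 8.13) = 0.26 × 19.584 = 5.0918 mm/d
ETc = Kc × ET₀ = 1.06 × 5.0918 = 5.3973 mm/d
Crop demand D = ETc × 14 d = 5.3973 × 14 = 75.562 mm
D − Pe = 75.562 − 13.7 = 61.862 mm

62 mm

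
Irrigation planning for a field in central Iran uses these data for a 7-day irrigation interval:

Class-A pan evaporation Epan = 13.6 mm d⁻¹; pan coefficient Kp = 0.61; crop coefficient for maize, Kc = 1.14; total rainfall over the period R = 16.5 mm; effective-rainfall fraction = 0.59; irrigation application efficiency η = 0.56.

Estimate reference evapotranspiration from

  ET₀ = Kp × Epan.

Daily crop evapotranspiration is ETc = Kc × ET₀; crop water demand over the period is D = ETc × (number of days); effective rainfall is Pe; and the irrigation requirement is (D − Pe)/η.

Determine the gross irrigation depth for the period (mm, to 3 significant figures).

ET₀ = 0.61 × 13.6 = 8.2960 mm/d
ETc = Kc × ET₀ = 1.14 × 8.2960 = 9.4574 mm/d
Crop demand D = ETc × 7 d = 9.4574 × 7 = 66.202 mm
Pe = 0.59 × 16.5 = 9.735 mm
D − Pe = 66.202 − 9.735 = 56.467 mm
Gross irrigation = 56.467 / 0.56 = 100.834 mm

101 mm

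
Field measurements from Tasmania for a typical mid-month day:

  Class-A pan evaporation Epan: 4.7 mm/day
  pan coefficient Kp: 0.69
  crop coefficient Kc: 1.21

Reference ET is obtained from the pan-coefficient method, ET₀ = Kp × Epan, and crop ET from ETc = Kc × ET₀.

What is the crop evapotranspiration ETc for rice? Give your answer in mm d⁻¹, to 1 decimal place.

3.9 mm d⁻¹

ET₀ = 0.69 × 4.7 = 3.2430 mm/d
ETc = Kc × ET₀ = 1.21 × 3.2430 = 3.9240 mm/d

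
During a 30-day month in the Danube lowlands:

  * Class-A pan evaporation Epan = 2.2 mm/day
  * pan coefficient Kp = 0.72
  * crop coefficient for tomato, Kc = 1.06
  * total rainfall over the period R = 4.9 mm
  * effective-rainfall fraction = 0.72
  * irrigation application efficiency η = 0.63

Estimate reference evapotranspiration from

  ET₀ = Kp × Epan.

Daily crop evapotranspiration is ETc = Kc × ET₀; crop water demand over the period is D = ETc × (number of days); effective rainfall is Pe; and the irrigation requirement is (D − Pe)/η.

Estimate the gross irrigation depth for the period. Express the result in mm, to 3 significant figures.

74.4 mm

ET₀ = 0.72 × 2.2 = 1.5840 mm/d
ETc = Kc × ET₀ = 1.06 × 1.5840 = 1.6790 mm/d
Crop demand D = ETc × 30 d = 1.6790 × 30 = 50.370 mm
Pe = 0.72 × 4.9 = 3.528 mm
D − Pe = 50.370 − 3.528 = 46.842 mm
Gross irrigation = 46.842 / 0.63 = 74.352 mm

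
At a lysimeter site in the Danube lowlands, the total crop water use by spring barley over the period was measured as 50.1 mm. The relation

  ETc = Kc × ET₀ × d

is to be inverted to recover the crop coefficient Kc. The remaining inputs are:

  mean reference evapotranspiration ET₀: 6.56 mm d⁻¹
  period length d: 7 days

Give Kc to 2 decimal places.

1.09

ETc = Kc × ET₀ × d  ⇒  Kc = ETc / (ET₀ × d)
Kc = 50.1 / (6.56 × 7) = 50.1 / 45.92 = 1.0910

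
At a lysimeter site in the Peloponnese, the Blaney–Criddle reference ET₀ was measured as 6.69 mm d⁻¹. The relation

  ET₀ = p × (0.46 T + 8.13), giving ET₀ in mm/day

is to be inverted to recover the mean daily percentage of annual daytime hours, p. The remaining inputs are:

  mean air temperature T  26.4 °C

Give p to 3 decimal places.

0.330

p = ET₀ / (0.46 T + 8.13) = 6.69 / (0.46 × 26.4 + 8.13) = 6.69 / 20.274 = 0.3300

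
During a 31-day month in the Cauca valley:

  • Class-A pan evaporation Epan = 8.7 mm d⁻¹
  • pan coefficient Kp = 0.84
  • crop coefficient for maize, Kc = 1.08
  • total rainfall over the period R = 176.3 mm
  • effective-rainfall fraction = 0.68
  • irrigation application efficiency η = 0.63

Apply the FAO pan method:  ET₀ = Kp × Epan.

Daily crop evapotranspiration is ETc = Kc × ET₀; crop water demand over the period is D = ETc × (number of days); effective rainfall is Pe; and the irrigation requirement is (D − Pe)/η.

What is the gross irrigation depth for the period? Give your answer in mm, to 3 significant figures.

198 mm

ET₀ = 0.84 × 8.7 = 7.3080 mm/d
ETc = Kc × ET₀ = 1.08 × 7.3080 = 7.8926 mm/d
Crop demand D = ETc × 31 d = 7.8926 × 31 = 244.671 mm
Pe = 0.68 × 176.3 = 119.884 mm
D − Pe = 244.671 − 119.884 = 124.787 mm
Gross irrigation = 124.787 / 0.63 = 198.075 mm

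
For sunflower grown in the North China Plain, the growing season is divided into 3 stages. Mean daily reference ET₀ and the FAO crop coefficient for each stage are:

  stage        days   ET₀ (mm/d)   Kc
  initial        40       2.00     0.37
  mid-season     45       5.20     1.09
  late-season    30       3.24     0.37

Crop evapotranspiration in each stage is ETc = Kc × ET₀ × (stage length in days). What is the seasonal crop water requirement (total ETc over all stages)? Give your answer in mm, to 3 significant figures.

321 mm

initial: 0.37 × 2.00 × 40 = 29.60 mm
mid-season: 1.09 × 5.20 × 45 = 255.06 mm
late-season: 0.37 × 3.24 × 30 = 35.96 mm
Seasonal total = 320.62 mm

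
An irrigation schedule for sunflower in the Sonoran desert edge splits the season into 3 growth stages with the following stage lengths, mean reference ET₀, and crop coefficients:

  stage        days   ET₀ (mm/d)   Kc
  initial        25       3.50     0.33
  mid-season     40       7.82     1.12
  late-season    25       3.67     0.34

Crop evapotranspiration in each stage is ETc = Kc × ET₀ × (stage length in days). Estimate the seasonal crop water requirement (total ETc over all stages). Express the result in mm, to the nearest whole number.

410 mm

initial: 0.33 × 3.50 × 25 = 28.88 mm
mid-season: 1.12 × 7.82 × 40 = 350.34 mm
late-season: 0.34 × 3.67 × 25 = 31.20 mm
Seasonal total = 410.42 mm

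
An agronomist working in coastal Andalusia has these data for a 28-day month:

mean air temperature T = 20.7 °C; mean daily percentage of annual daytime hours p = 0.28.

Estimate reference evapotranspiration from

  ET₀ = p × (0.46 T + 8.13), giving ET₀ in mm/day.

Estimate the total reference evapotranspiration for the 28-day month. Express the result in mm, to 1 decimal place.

ET₀ = 0.28 × (0.46 × 20.7 + 8.13) = 0.28 × 17.652 = 4.9426 mm/d
Monthly total = 4.9426 × 28 = 138.393 mm

138.4 mm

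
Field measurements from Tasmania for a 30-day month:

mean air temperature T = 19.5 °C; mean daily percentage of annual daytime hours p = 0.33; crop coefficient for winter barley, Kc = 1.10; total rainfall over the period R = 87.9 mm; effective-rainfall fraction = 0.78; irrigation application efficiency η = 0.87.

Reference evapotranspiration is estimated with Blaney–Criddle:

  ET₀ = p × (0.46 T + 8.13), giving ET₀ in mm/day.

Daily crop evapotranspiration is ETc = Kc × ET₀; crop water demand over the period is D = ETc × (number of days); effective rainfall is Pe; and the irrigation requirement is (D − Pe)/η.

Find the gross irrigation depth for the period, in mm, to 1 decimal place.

135.2 mm

ET₀ = 0.33 × (0.46 × 19.5 + 8.13) = 0.33 × 17.100 = 5.6430 mm/d
ETc = Kc × ET₀ = 1.10 × 5.6430 = 6.2073 mm/d
Crop demand D = ETc × 30 d = 6.2073 × 30 = 186.219 mm
Pe = 0.78 × 87.9 = 68.562 mm
D − Pe = 186.219 − 68.562 = 117.657 mm
Gross irrigation = 117.657 / 0.87 = 135.238 mm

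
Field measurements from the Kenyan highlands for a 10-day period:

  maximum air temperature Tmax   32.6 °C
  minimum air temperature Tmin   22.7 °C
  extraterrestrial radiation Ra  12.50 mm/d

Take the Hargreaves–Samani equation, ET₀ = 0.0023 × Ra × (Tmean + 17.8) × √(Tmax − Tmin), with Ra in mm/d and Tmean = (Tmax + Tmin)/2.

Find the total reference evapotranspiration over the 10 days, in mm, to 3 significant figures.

41.1 mm

Tmean = (32.6 + 22.7)/2 = 27.65 °C
ET₀ = 0.0023 × 12.50 × (27.65 + 17.8) × √9.9 = 0.0023 × 12.50 × 45.45 × 3.1464 = 4.1114 mm/d
Over 10 days: 4.1114 × 10 = 41.114 mm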